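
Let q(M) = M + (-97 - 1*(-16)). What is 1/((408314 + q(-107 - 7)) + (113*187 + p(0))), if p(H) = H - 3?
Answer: 1/429247 ≈ 2.3297e-6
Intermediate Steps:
q(M) = -81 + M (q(M) = M + (-97 + 16) = M - 81 = -81 + M)
p(H) = -3 + H
1/((408314 + q(-107 - 7)) + (113*187 + p(0))) = 1/((408314 + (-81 + (-107 - 7))) + (113*187 + (-3 + 0))) = 1/((408314 + (-81 - 114)) + (21131 - 3)) = 1/((408314 - 195) + 21128) = 1/(408119 + 21128) = 1/429247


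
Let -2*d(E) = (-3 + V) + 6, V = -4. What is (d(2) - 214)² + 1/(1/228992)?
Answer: 1098297/4 ≈ 2.7457e+5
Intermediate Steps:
d(E) = ½ (d(E) = -((-3 - 4) + 6)/2 = -(-7 + 6)/2 = -½*(-1) = ½)
(d(2) - 214)² + 1/(1/228992) = (½ - 214)² + 1/(1/228992) = (-427/2)² + 1/(1/228992) = 182329/4 + 228992 = 1098297/4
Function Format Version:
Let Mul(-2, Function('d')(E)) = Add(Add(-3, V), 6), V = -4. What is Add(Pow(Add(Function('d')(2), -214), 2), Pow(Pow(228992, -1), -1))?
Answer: Rational(1098297, 4) ≈ 2.7457e+5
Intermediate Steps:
Function('d')(E) = Rational(1, 2) (Function('d')(E) = Mul(Rational(-1, 2), Add(Add(-3, -4), 6)) = Mul(Rational(-1, 2), Add(-7, 6)) = Mul(Rational(-1, 2), -1) = Rational(1, 2))
Add(Pow(Add(Function('d')(2), -214), 2), Pow(Pow(228992, -1), -1)) = Add(Pow(Add(Rational(1, 2), -214), 2), Pow(Pow(228992, -1), -1)) = Add(Pow(Rational(-427, 2), 2), Pow(Rational(1, 228992), -1)) = Add(Rational(182329, 4), 228992) = Rational(1098297, 4)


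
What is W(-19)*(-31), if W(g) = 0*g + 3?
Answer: -93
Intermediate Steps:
W(g) = 3 (W(g) = 0 + 3 = 3)
W(-19)*(-31) = 3*(-31) = -93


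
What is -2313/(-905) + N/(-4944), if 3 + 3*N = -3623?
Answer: 18793973/6711480 ≈ 2.8003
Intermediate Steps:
N = -3626/3 (N = -1 + (⅓)*(-3623) = -1 - 3623/3 = -3626/3 ≈ -1208.7)
-2313/(-905) + N/(-4944) = -2313/(-905) - 3626/3/(-4944) = -2313*(-1/905) - 3626/3*(-1/4944) = 2313/905 + 1813/7416 = 18793973/6711480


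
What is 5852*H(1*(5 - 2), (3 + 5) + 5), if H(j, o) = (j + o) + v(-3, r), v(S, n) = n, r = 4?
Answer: 117040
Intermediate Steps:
H(j, o) = 4 + j + o (H(j, o) = (j + o) + 4 = 4 + j + o)
5852*H(1*(5 - 2), (3 + 5) + 5) = 5852*(4 + 1*(5 - 2) + ((3 + 5) + 5)) = 5852*(4 + 1*3 + (8 + 5)) = 5852*(4 + 3 + 13) = 5852*20 = 117040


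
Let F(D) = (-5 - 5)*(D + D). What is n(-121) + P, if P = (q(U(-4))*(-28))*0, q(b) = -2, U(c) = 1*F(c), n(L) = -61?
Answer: -61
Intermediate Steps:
F(D) = -20*D
U(c) = -20*c (U(c) = 1*(-20*c) = -20*c)
P = 0 (P = -2*(-28)*0 = 56*0 = 0)
n(-121) + P = -61 + 0 = -61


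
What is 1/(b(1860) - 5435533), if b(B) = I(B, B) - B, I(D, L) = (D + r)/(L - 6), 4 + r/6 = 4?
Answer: -309/1680154127 ≈ -1.8391e-7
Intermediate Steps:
r = 0 (r = -24 + 6*4 = -24 + 24 = 0)
I(D, L) = D/(-6 + L) (I(D, L) = (D + 0)/(L - 6) = D/(-6 + L))
b(B) = -B + B/(-6 + B) (b(B) = B/(-6 + B) - B = -B + B/(-6 + B))
1/(b(1860) - 5435533) = 1/(1860*(7 - 1*1860)/(-6 + 1860) - 5435533) = 1/(1860*(7 - 1860)/1854 - 5435533) = 1/(1860*(1/1854)*(-1853) - 5435533) = 1/(-574430/309 - 5435533) = 1/(-1680154127/309) = -309/1680154127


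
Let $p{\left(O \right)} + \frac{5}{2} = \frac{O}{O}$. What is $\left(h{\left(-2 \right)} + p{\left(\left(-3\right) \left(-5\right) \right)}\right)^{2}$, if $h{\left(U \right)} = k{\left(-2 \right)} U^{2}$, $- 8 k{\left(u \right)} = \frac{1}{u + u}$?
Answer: $\frac{121}{64} \approx 1.8906$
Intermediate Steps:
$k{\left(u \right)} = - \frac{1}{16 u}$ ($k{\left(u \right)} = - \frac{1}{8 \left(u + u\right)} = - \frac{1}{8 \cdot 2 u} = - \frac{\frac{1}{2} \frac{1}{u}}{8} = - \frac{1}{16 u}$)
$h{\left(U \right)} = \frac{U^{2}}{32}$ ($h{\left(U \right)} = - \frac{1}{16 \left(-2\right)} U^{2} = \left(- \frac{1}{16}\right) \left(- \frac{1}{2}\right) U^{2} = \frac{U^{2}}{32}$)
$p{\left(O \right)} = - \frac{3}{2}$ ($p{\left(O \right)} = - \frac{5}{2} + \frac{O}{O} = - \frac{5}{2} + 1 = - \frac{3}{2}$)
$\left(h{\left(-2 \right)} + p{\left(\left(-3\right) \left(-5\right) \right)}\right)^{2} = \left(\frac{\left(-2\right)^{2}}{32} - \frac{3}{2}\right)^{2} = \left(\frac{1}{32} \cdot 4 - \frac{3}{2}\right)^{2} = \left(\frac{1}{8} - \frac{3}{2}\right)^{2} = \left(- \frac{11}{8}\right)^{2} = \frac{121}{64}$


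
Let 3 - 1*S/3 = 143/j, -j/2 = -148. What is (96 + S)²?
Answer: 939483801/87616 ≈ 10723.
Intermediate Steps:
j = 296 (j = -2*(-148) = 296)
S = 2235/296 (S = 9 - 429/296 = 2235/296 ≈ 7.5507)
(96 + S)² = (96 + 2235/296)² = (30651/296)² = 939483801/87616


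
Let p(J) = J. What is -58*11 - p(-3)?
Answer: -635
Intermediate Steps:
-58*11 - p(-3) = -58*11 - 1*(-3) = -638 + 3 = -635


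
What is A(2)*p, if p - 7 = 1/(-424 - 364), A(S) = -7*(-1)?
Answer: 38605/788 ≈ 48.991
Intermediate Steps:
A(S) = 7
p = 5515/788 (p = 7 + 1/(-424 - 364) = 7 + 1/(-788) = 7 - 1/788 = 5515/788 ≈ 6.9987)
A(2)*p = 7*(5515/788) = 38605/788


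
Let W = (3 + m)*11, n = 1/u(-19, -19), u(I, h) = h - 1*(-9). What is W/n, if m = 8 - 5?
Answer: -660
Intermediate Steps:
m = 3
u(I, h) = 9 + h (u(I, h) = h + 9 = 9 + h)
n = -1/10 (n = 1/(9 - 19) = 1/(-10) = -1/10 ≈ -0.10000)
W = 66 (W = (3 + 3)*11 = 6*11 = 66)
W/n = 66/(-1/10) = 66*(-10) = -660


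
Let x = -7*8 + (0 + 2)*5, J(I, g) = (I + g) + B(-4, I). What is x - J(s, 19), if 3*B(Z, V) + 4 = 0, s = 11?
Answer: -224/3 ≈ -74.667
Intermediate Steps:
B(Z, V) = -4/3 (B(Z, V) = -4/3 + (⅓)*0 = -4/3 + 0 = -4/3)
J(I, g) = -4/3 + I + g (J(I, g) = (I + g) - 4/3 = -4/3 + I + g)
x = -46 (x = -56 + 2*5 = -56 + 10 = -46)
x - J(s, 19) = -46 - (-4/3 + 11 + 19) = -46 - 1*86/3 = -46 - 86/3 = -224/3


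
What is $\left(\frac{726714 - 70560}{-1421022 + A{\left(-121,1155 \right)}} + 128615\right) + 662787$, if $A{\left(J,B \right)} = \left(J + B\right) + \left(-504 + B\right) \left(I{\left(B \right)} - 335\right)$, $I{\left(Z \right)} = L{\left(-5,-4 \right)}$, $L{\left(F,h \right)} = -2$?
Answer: $\frac{1297403997596}{1639375} \approx 7.914 \cdot 10^{5}$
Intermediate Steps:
$I{\left(Z \right)} = -2$
$A{\left(J,B \right)} = 169848 + J - 336 B$ ($A{\left(J,B \right)} = \left(J + B\right) + \left(-504 + B\right) \left(-2 - 335\right) = \left(B + J\right) + \left(-504 + B\right) \left(-337\right) = \left(B + J\right) - \left(-169848 + 337 B\right) = 169848 + J - 336 B$)
$\left(\frac{726714 - 70560}{-1421022 + A{\left(-121,1155 \right)}} + 128615\right) + 662787 = \left(\frac{726714 - 70560}{-1421022 - 218353} + 128615\right) + 662787 = \left(\frac{656154}{-1421022 - 218353} + 128615\right) + 662787 = \left(\frac{656154}{-1639375} + 128615\right) + 662787 = \left(656154 \left(- \frac{1}{1639375}\right) + 128615\right) + 662787 = \left(- \frac{656154}{1639375} + 128615\right) + 662787 = \frac{210847559471}{1639375} + 662787 = \frac{1297403997596}{1639375}$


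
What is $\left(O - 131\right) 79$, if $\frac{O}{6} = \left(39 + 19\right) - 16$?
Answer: $9559$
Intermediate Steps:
$O = 252$ ($O = 6 \left(\left(39 + 19\right) - 16\right) = 6 \left(58 - 16\right) = 6 \cdot 42 = 252$)
$\left(O - 131\right) 79 = \left(252 - 131\right) 79 = 121 \cdot 79 = 9559$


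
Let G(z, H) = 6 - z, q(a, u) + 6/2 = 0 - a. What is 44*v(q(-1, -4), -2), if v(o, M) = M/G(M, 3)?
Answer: -11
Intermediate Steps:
q(a, u) = -3 - a (q(a, u) = -3 + (0 - a) = -3 - a)
v(o, M) = M/(6 - M)
44*v(q(-1, -4), -2) = 44*(-1*(-2)/(-6 - 2)) = 44*(-1*(-2)/(-8)) = 44*(-1*(-2)*(-⅛)) = 44*(-¼) = -11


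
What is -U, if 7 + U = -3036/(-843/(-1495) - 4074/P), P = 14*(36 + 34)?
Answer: -1909607/2279 ≈ -837.91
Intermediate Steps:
P = 980 (P = 14*70 = 980)
U = 1909607/2279 (U = -7 - 3036/(-843/(-1495) - 4074/980) = -7 - 3036/(-843*(-1/1495) - 4074*1/980) = -7 - 3036/(843/1495 - 291/70) = -7 - 3036/(-75207/20930) = -7 - 3036*(-20930/75207) = -7 + 1925560/2279 = 1909607/2279 ≈ 837.91)
-U = -1*1909607/2279 = -1909607/2279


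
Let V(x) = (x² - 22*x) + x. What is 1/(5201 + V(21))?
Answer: 1/5201 ≈ 0.00019227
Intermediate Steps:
V(x) = x² - 21*x
1/(5201 + V(21)) = 1/(5201 + 21*(-21 + 21)) = 1/(5201 + 21*0) = 1/(5201 + 0) = 1/5201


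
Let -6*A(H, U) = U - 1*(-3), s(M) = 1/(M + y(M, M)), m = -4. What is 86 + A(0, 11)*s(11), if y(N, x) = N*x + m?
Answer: 33017/384 ≈ 85.982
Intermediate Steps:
y(N, x) = -4 + N*x (y(N, x) = N*x - 4 = -4 + N*x)
s(M) = 1/(-4 + M + M²) (s(M) = 1/(M + (-4 + M*M)) = 1/(M + (-4 + M²)) = 1/(-4 + M + M²))
A(H, U) = -½ - U/6 (A(H, U) = -(U - 1*(-3))/6 = -(U + 3)/6 = -(3 + U)/6 = -½ - U/6)
86 + A(0, 11)*s(11) = 86 + (-½ - ⅙*11)/(-4 + 11 + 11²) = 86 + (-½ - 11/6)/(-4 + 11 + 121) = 86 - 7/3/128 = 86 - 7/3*1/128 = 86 - 7/384 = 33017/384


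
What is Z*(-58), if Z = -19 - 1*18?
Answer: 2146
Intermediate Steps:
Z = -37 (Z = -19 - 18 = -37)
Z*(-58) = -37*(-58) = 2146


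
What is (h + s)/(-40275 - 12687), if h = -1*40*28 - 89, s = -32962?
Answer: 34171/52962 ≈ 0.64520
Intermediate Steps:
h = -1209 (h = -40*28 - 89 = -1120 - 89 = -1209)
(h + s)/(-40275 - 12687) = (-1209 - 32962)/(-40275 - 12687) = -34171/(-52962) = -34171*(-1/52962) = 34171/52962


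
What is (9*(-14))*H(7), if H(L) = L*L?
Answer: -6174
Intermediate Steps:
H(L) = L**2
(9*(-14))*H(7) = (9*(-14))*7**2 = -126*49 = -6174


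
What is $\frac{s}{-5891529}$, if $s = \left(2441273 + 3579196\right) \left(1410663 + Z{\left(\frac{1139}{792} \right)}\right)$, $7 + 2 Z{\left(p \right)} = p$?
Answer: $- \frac{213534165263081}{148129872} \approx -1.4415 \cdot 10^{6}$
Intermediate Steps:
$Z{\left(p \right)} = - \frac{7}{2} + \frac{p}{2}$
$s = \frac{1494739156841567}{176}$ ($s = \left(2441273 + 3579196\right) \left(1410663 - \left(\frac{7}{2} - \frac{1139 \cdot \frac{1}{792}}{2}\right)\right) = 6020469 \left(1410663 - \left(\frac{7}{2} - \frac{1139 \cdot \frac{1}{792}}{2}\right)\right) = 6020469 \left(1410663 + \left(- \frac{7}{2} + \frac{1}{2} \cdot \frac{1139}{792}\right)\right) = 6020469 \left(1410663 + \left(- \frac{7}{2} + \frac{1139}{1584}\right)\right) = 6020469 \left(1410663 - \frac{4405}{1584}\right) = 6020469 \cdot \frac{2234485787}{1584} = \frac{1494739156841567}{176} \approx 8.4928 \cdot 10^{12}$)
$\frac{s}{-5891529} = \frac{1494739156841567}{176 \left(-5891529\right)} = \frac{1494739156841567}{176} \left(- \frac{1}{5891529}\right) = - \frac{213534165263081}{148129872}$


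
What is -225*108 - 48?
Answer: -24348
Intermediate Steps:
-225*108 - 48 = -24300 - 48 = -24348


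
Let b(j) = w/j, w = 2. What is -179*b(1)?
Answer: -358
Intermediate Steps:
b(j) = 2/j
-179*b(1) = -358/1 = -358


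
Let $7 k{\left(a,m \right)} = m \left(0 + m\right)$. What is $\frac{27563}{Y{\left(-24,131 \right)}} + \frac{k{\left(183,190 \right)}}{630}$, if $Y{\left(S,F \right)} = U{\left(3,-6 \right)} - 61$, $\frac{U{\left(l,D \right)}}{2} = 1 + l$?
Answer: $- \frac{11963953}{23373} \approx -511.87$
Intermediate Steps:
$k{\left(a,m \right)} = \frac{m^{2}}{7}$ ($k{\left(a,m \right)} = \frac{m \left(0 + m\right)}{7} = \frac{m m}{7} = \frac{m^{2}}{7}$)
$U{\left(l,D \right)} = 2 + 2 l$ ($U{\left(l,D \right)} = 2 \left(1 + l\right) = 2 + 2 l$)
$Y{\left(S,F \right)} = -53$ ($Y{\left(S,F \right)} = \left(2 + 2 \cdot 3\right) - 61 = \left(2 + 6\right) - 61 = 8 - 61 = -53$)
$\frac{27563}{Y{\left(-24,131 \right)}} + \frac{k{\left(183,190 \right)}}{630} = \frac{27563}{-53} + \frac{\frac{1}{7} \cdot 190^{2}}{630} = 27563 \left(- \frac{1}{53}\right) + \frac{1}{7} \cdot 36100 \cdot \frac{1}{630} = - \frac{27563}{53} + \frac{36100}{7} \cdot \frac{1}{630} = - \frac{27563}{53} + \frac{3610}{441} = - \frac{11963953}{23373}$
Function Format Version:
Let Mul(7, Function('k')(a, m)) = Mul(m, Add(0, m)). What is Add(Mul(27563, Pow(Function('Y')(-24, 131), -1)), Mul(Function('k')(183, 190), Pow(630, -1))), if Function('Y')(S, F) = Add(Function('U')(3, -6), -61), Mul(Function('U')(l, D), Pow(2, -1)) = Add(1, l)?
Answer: Rational(-11963953, 23373) ≈ -511.87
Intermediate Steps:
Function('k')(a, m) = Mul(Rational(1, 7), Pow(m, 2)) (Function('k')(a, m) = Mul(Rational(1, 7), Mul(m, Add(0, m))) = Mul(Rational(1, 7), Mul(m, m)) = Mul(Rational(1, 7), Pow(m, 2)))
Function('U')(l, D) = Add(2, Mul(2, l)) (Function('U')(l, D) = Mul(2, Add(1, l)) = Add(2, Mul(2, l)))
Function('Y')(S, F) = -53 (Function('Y')(S, F) = Add(Add(2, Mul(2, 3)), -61) = Add(Add(2, 6), -61) = Add(8, -61) = -53)
Add(Mul(27563, Pow(Function('Y')(-24, 131), -1)), Mul(Function('k')(183, 190), Pow(630, -1))) = Add(Mul(27563, Pow(-53, -1)), Mul(Mul(Rational(1, 7), Pow(190, 2)), Pow(630, -1))) = Add(Mul(27563, Rational(-1, 53)), Mul(Mul(Rational(1, 7), 36100), Rational(1, 630))) = Add(Rational(-27563, 53), Mul(Rational(36100, 7), Rational(1, 630))) = Add(Rational(-27563, 53), Rational(3610, 441)) = Rational(-11963953, 23373)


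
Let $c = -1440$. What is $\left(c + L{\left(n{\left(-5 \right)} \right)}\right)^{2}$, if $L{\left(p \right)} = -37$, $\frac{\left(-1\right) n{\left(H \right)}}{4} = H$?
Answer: $2181529$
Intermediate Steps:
$n{\left(H \right)} = - 4 H$
$\left(c + L{\left(n{\left(-5 \right)} \right)}\right)^{2} = \left(-1440 - 37\right)^{2} = \left(-1477\right)^{2} = 2181529$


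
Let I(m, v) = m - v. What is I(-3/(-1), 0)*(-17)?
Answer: -51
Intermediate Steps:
I(-3/(-1), 0)*(-17) = (-3/(-1) - 1*0)*(-17) = (-3*(-1) + 0)*(-17) = (3 + 0)*(-17) = 3*(-17) = -51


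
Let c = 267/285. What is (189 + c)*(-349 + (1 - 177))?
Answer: -1894620/19 ≈ -99717.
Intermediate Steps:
c = 89/95 (c = 267*(1/285) = 89/95 ≈ 0.93684)
(189 + c)*(-349 + (1 - 177)) = (189 + 89/95)*(-349 + (1 - 177)) = 18044*(-349 - 176)/95 = (18044/95)*(-525) = -1894620/19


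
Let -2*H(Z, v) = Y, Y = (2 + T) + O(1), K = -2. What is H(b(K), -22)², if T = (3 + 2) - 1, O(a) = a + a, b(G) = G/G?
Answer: 16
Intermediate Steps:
b(G) = 1
O(a) = 2*a
T = 4 (T = 5 - 1 = 4)
Y = 8 (Y = (2 + 4) + 2*1 = 6 + 2 = 8)
H(Z, v) = -4 (H(Z, v) = -½*8 = -4)
H(b(K), -22)² = (-4)² = 16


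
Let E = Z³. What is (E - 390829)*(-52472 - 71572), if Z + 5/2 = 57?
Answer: 56799840633/2 ≈ 2.8400e+10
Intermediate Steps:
Z = 109/2 (Z = -5/2 + 57 = 109/2 ≈ 54.500)
E = 1295029/8 (E = (109/2)³ = 1295029/8 ≈ 1.6188e+5)
(E - 390829)*(-52472 - 71572) = (1295029/8 - 390829)*(-52472 - 71572) = -1831603/8*(-124044) = 56799840633/2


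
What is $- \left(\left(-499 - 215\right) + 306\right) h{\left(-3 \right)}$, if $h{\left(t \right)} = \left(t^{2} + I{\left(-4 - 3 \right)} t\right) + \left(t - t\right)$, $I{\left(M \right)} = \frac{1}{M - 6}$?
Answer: $\frac{48960}{13} \approx 3766.2$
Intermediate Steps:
$I{\left(M \right)} = \frac{1}{-6 + M}$
$h{\left(t \right)} = t^{2} - \frac{t}{13}$ ($h{\left(t \right)} = \left(t^{2} + \frac{t}{-6 - 7}\right) + \left(t - t\right) = \left(t^{2} + \frac{t}{-6 - 7}\right) + 0 = \left(t^{2} + \frac{t}{-13}\right) + 0 = \left(t^{2} - \frac{t}{13}\right) + 0 = t^{2} - \frac{t}{13}$)
$- \left(\left(-499 - 215\right) + 306\right) h{\left(-3 \right)} = - \left(\left(-499 - 215\right) + 306\right) \left(- 3 \left(- \frac{1}{13} - 3\right)\right) = - \left(\left(-499 - 215\right) + 306\right) \left(\left(-3\right) \left(- \frac{40}{13}\right)\right) = - \frac{\left(-714 + 306\right) 120}{13} = - \frac{\left(-408\right) 120}{13} = \left(-1\right) \left(- \frac{48960}{13}\right) = \frac{48960}{13}$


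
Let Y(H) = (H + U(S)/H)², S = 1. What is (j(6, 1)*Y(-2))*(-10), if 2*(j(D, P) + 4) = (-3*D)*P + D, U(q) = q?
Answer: 625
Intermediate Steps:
j(D, P) = -4 + D/2 - 3*D*P/2 (j(D, P) = -4 + ((-3*D)*P + D)/2 = -4 + (-3*D*P + D)/2 = -4 + (D - 3*D*P)/2 = -4 + (D/2 - 3*D*P/2) = -4 + D/2 - 3*D*P/2)
Y(H) = (H + 1/H)²
(j(6, 1)*Y(-2))*(-10) = ((-4 + (½)*6 - 3/2*6*1)*((1 + (-2)²)²/(-2)²))*(-10) = ((-4 + 3 - 9)*((1 + 4)²/4))*(-10) = -5*5²/2*(-10) = -5*25/2*(-10) = -10*25/4*(-10) = -125/2*(-10) = 625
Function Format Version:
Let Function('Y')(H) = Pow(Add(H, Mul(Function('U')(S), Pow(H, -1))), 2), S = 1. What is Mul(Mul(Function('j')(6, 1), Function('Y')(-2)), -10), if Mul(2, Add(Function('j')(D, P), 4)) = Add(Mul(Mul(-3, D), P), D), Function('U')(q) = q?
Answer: 625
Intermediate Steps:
Function('j')(D, P) = Add(-4, Mul(Rational(1, 2), D), Mul(Rational(-3, 2), D, P)) (Function('j')(D, P) = Add(-4, Mul(Rational(1, 2), Add(Mul(Mul(-3, D), P), D))) = Add(-4, Mul(Rational(1, 2), Add(Mul(-3, D, P), D))) = Add(-4, Mul(Rational(1, 2), Add(D, Mul(-3, D, P)))) = Add(-4, Add(Mul(Rational(1, 2), D), Mul(Rational(-3, 2), D, P))) = Add(-4, Mul(Rational(1, 2), D), Mul(Rational(-3, 2), D, P)))
Function('Y')(H) = Pow(Add(H, Pow(H, -1)), 2) (Function('Y')(H) = Pow(Add(H, Mul(1, Pow(H, -1))), 2) = Pow(Add(H, Pow(H, -1)), 2))
Mul(Mul(Function('j')(6, 1), Function('Y')(-2)), -10) = Mul(Mul(Add(-4, Mul(Rational(1, 2), 6), Mul(Rational(-3, 2), 6, 1)), Mul(Pow(-2, -2), Pow(Add(1, Pow(-2, 2)), 2))), -10) = Mul(Mul(Add(-4, 3, -9), Mul(Rational(1, 4), Pow(Add(1, 4), 2))), -10) = Mul(Mul(-10, Mul(Rational(1, 4), Pow(5, 2))), -10) = Mul(Mul(-10, Mul(Rational(1, 4), 25)), -10) = Mul(Mul(-10, Rational(25, 4)), -10) = Mul(Rational(-125, 2), -10) = 625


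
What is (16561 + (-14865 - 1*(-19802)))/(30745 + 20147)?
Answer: 3583/8482 ≈ 0.42242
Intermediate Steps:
(16561 + (-14865 - 1*(-19802)))/(30745 + 20147) = (16561 + (-14865 + 19802))/50892 = (16561 + 4937)*(1/50892) = 21498*(1/50892) = 3583/8482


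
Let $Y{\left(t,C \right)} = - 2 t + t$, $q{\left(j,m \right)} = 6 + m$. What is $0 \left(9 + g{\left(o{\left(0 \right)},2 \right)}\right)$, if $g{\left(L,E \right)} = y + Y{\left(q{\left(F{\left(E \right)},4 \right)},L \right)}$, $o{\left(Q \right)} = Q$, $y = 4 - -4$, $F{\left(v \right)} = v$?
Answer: $0$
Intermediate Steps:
$Y{\left(t,C \right)} = - t$
$y = 8$ ($y = 4 + 4 = 8$)
$g{\left(L,E \right)} = -2$ ($g{\left(L,E \right)} = 8 - \left(6 + 4\right) = 8 - 10 = -2$)
$0 \left(9 + g{\left(o{\left(0 \right)},2 \right)}\right) = 0 \left(9 - 2\right) = 0 \cdot 7 = 0$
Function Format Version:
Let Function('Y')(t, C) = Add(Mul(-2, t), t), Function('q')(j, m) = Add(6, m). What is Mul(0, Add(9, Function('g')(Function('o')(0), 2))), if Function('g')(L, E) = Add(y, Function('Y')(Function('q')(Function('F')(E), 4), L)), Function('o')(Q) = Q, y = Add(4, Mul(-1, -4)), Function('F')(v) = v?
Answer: 0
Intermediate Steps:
Function('Y')(t, C) = Mul(-1, t)
y = 8 (y = Add(4, 4) = 8)
Function('g')(L, E) = -2 (Function('g')(L, E) = Add(8, Mul(-1, Add(6, 4))) = Add(8, Mul(-1, 10)) = Add(8, -10) = -2)
Mul(0, Add(9, Function('g')(Function('o')(0), 2))) = Mul(0, Add(9, -2)) = Mul(0, 7) = 0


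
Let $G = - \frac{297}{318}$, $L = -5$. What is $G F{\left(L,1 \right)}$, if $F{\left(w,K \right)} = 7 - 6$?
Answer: $- \frac{99}{106} \approx -0.93396$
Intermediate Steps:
$F{\left(w,K \right)} = 1$
$G = - \frac{99}{106}$ ($G = \left(-297\right) \frac{1}{318} = - \frac{99}{106} \approx -0.93396$)
$G F{\left(L,1 \right)} = \left(- \frac{99}{106}\right) 1 = - \frac{99}{106}$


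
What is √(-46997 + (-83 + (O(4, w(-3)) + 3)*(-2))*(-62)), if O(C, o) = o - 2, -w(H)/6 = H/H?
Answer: 33*I*√39 ≈ 206.08*I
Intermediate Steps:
w(H) = -6 (w(H) = -6*H/H = -6*1 = -6)
O(C, o) = -2 + o
√(-46997 + (-83 + (O(4, w(-3)) + 3)*(-2))*(-62)) = √(-46997 + (-83 + ((-2 - 6) + 3)*(-2))*(-62)) = √(-46997 + (-83 + (-8 + 3)*(-2))*(-62)) = √(-46997 + (-83 - 5*(-2))*(-62)) = √(-46997 + (-83 + 10)*(-62)) = √(-46997 - 73*(-62)) = √(-46997 + 4526) = √(-42471) = 33*I*√39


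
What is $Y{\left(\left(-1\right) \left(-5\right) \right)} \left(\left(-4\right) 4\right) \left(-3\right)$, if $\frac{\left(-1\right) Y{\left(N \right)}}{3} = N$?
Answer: $-720$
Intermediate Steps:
$Y{\left(N \right)} = - 3 N$
$Y{\left(\left(-1\right) \left(-5\right) \right)} \left(\left(-4\right) 4\right) \left(-3\right) = - 3 \left(\left(-1\right) \left(-5\right)\right) \left(\left(-4\right) 4\right) \left(-3\right) = \left(-3\right) 5 \left(-16\right) \left(-3\right) = \left(-15\right) \left(-16\right) \left(-3\right) = 240 \left(-3\right) = -720$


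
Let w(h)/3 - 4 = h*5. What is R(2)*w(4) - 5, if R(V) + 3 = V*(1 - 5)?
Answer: -797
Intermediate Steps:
w(h) = 12 + 15*h (w(h) = 12 + 3*(h*5) = 12 + 3*(5*h) = 12 + 15*h)
R(V) = -3 - 4*V (R(V) = -3 + V*(1 - 5) = -3 + V*(-4) = -3 - 4*V)
R(2)*w(4) - 5 = (-3 - 4*2)*(12 + 15*4) - 5 = (-3 - 8)*(12 + 60) - 5 = -11*72 - 5 = -792 - 5 = -797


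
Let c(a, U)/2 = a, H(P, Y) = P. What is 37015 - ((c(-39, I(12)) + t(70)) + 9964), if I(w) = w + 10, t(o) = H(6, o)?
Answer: 27123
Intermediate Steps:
t(o) = 6
I(w) = 10 + w
c(a, U) = 2*a
37015 - ((c(-39, I(12)) + t(70)) + 9964) = 37015 - ((2*(-39) + 6) + 9964) = 37015 - ((-78 + 6) + 9964) = 37015 - (-72 + 9964) = 37015 - 1*9892 = 37015 - 9892 = 27123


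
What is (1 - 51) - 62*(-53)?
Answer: 3236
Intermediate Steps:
(1 - 51) - 62*(-53) = -50 + 3286 = 3236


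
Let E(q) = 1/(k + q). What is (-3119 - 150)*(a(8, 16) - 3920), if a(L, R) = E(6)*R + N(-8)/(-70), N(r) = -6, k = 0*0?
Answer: 192082237/15 ≈ 1.2805e+7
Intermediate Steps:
k = 0
E(q) = 1/q (E(q) = 1/(0 + q) = 1/q)
a(L, R) = 3/35 + R/6 (a(L, R) = R/6 - 6/(-70) = R/6 - 6*(-1/70) = R/6 + 3/35 = 3/35 + R/6)
(-3119 - 150)*(a(8, 16) - 3920) = (-3119 - 150)*((3/35 + (⅙)*16) - 3920) = -3269*((3/35 + 8/3) - 3920) = -3269*(289/105 - 3920) = -3269*(-411311/105) = 192082237/15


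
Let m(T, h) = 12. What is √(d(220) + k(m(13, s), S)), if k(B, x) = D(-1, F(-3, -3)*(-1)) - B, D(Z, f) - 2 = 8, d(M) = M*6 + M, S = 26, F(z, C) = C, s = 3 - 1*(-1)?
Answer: √1538 ≈ 39.217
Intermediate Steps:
s = 4 (s = 3 + 1 = 4)
d(M) = 7*M (d(M) = 6*M + M = 7*M)
D(Z, f) = 10 (D(Z, f) = 2 + 8 = 10)
k(B, x) = 10 - B
√(d(220) + k(m(13, s), S)) = √(7*220 + (10 - 1*12)) = √(1540 + (10 - 12)) = √(1540 - 2) = √1538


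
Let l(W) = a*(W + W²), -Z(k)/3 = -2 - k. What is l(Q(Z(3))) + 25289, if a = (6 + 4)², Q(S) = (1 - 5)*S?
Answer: 379289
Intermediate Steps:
Z(k) = 6 + 3*k (Z(k) = -3*(-2 - k) = 6 + 3*k)
Q(S) = -4*S
a = 100 (a = 10² = 100)
l(W) = 100*W + 100*W² (l(W) = 100*(W + W²) = 100*W + 100*W²)
l(Q(Z(3))) + 25289 = 100*(-4*(6 + 3*3))*(1 - 4*(6 + 3*3)) + 25289 = 100*(-4*(6 + 9))*(1 - 4*(6 + 9)) + 25289 = 100*(-4*15)*(1 - 4*15) + 25289 = 100*(-60)*(1 - 60) + 25289 = 100*(-60)*(-59) + 25289 = 354000 + 25289 = 379289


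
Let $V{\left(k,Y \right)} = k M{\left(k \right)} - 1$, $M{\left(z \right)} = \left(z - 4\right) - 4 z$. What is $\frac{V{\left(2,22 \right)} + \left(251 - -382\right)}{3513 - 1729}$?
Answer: $\frac{153}{446} \approx 0.34305$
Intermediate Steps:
$M{\left(z \right)} = -4 - 3 z$ ($M{\left(z \right)} = \left(-4 + z\right) - 4 z = -4 - 3 z$)
$V{\left(k,Y \right)} = -1 + k \left(-4 - 3 k\right)$ ($V{\left(k,Y \right)} = k \left(-4 - 3 k\right) - 1 = -1 + k \left(-4 - 3 k\right)$)
$\frac{V{\left(2,22 \right)} + \left(251 - -382\right)}{3513 - 1729} = \frac{\left(-1 - 2 \left(4 + 3 \cdot 2\right)\right) + \left(251 - -382\right)}{3513 - 1729} = \frac{\left(-1 - 2 \left(4 + 6\right)\right) + \left(251 + 382\right)}{1784} = \left(\left(-1 - 2 \cdot 10\right) + 633\right) \frac{1}{1784} = \left(\left(-1 - 20\right) + 633\right) \frac{1}{1784} = \left(-21 + 633\right) \frac{1}{1784} = 612 \cdot \frac{1}{1784} = \frac{153}{446}$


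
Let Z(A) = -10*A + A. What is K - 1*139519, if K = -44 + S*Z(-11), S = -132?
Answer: -152631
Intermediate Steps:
Z(A) = -9*A
K = -13112 (K = -44 - (-1188)*(-11) = -44 - 132*99 = -44 - 13068 = -13112)
K - 1*139519 = -13112 - 1*139519 = -13112 - 139519 = -152631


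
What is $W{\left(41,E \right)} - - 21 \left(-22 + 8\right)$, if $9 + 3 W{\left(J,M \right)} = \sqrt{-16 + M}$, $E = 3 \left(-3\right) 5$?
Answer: $-297 + \frac{i \sqrt{61}}{3} \approx -297.0 + 2.6034 i$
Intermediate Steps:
$E = -45$ ($E = \left(-9\right) 5 = -45$)
$W{\left(J,M \right)} = -3 + \frac{\sqrt{-16 + M}}{3}$
$W{\left(41,E \right)} - - 21 \left(-22 + 8\right) = \left(-3 + \frac{\sqrt{-16 - 45}}{3}\right) - - 21 \left(-22 + 8\right) = \left(-3 + \frac{\sqrt{-61}}{3}\right) - \left(-21\right) \left(-14\right) = \left(-3 + \frac{i \sqrt{61}}{3}\right) - 294 = -297 + \frac{i \sqrt{61}}{3}$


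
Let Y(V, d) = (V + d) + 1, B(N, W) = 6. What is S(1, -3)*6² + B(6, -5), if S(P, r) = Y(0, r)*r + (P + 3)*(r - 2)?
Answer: -498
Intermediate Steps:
Y(V, d) = 1 + V + d
S(P, r) = r*(1 + r) + (-2 + r)*(3 + P) (S(P, r) = (1 + 0 + r)*r + (P + 3)*(r - 2) = (1 + r)*r + (3 + P)*(-2 + r) = r*(1 + r) + (-2 + r)*(3 + P))
S(1, -3)*6² + B(6, -5) = (-6 + (-3)² - 2*1 + 4*(-3) + 1*(-3))*6² + 6 = (-6 + 9 - 2 - 12 - 3)*36 + 6 = -14*36 + 6 = -504 + 6 = -498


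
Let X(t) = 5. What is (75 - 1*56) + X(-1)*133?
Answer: 684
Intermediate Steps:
(75 - 1*56) + X(-1)*133 = (75 - 1*56) + 5*133 = (75 - 56) + 665 = 19 + 665 = 684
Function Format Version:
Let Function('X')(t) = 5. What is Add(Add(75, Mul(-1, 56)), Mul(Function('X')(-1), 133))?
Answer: 684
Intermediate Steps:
Add(Add(75, Mul(-1, 56)), Mul(Function('X')(-1), 133)) = Add(Add(75, Mul(-1, 56)), Mul(5, 133)) = Add(Add(75, -56), 665) = Add(19, 665) = 684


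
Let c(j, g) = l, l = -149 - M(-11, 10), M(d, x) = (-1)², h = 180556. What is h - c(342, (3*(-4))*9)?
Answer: 180706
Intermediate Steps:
M(d, x) = 1
l = -150 (l = -149 - 1*1 = -149 - 1 = -150)
c(j, g) = -150
h - c(342, (3*(-4))*9) = 180556 - 1*(-150) = 180556 + 150 = 180706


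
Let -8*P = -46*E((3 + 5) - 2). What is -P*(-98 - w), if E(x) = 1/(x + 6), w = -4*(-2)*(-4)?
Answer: 253/8 ≈ 31.625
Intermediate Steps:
w = -32 (w = 8*(-4) = -32)
E(x) = 1/(6 + x)
P = 23/48 (P = -(-23)/(4*(6 + ((3 + 5) - 2))) = -(-23)/(4*(6 + (8 - 2))) = -(-23)/(4*(6 + 6)) = -(-23)/(4*12) = -⅛*(-23/6) = 23/48 ≈ 0.47917)
-P*(-98 - w) = -23*(-98 - 1*(-32))/48 = -23*(-98 + 32)/48 = -23*(-66)/48 = -1*(-253/8) = 253/8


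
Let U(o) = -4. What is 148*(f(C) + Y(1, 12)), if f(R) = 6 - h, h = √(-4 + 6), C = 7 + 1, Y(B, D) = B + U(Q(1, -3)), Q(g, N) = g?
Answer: 444 - 148*√2 ≈ 234.70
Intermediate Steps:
Y(B, D) = -4 + B (Y(B, D) = B - 4 = -4 + B)
C = 8
h = √2 ≈ 1.4142
f(R) = 6 - √2
148*(f(C) + Y(1, 12)) = 148*((6 - √2) + (-4 + 1)) = 148*((6 - √2) - 3) = 148*(3 - √2) = 444 - 148*√2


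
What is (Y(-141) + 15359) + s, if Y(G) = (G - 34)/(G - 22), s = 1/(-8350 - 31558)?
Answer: 99917340173/6505004 ≈ 15360.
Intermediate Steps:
s = -1/39908 (s = 1/(-39908) = -1/39908 ≈ -2.5058e-5)
Y(G) = (-34 + G)/(-22 + G)
(Y(-141) + 15359) + s = ((-34 - 141)/(-22 - 141) + 15359) - 1/39908 = (-175/(-163) + 15359) - 1/39908 = (-1/163*(-175) + 15359) - 1/39908 = (175/163 + 15359) - 1/39908 = 2503692/163 - 1/39908 = 99917340173/6505004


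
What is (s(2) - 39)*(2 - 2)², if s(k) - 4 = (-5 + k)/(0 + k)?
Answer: 0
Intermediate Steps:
s(k) = 4 + (-5 + k)/k (s(k) = 4 + (-5 + k)/(0 + k) = 4 + (-5 + k)/k)
(s(2) - 39)*(2 - 2)² = ((5 - 5/2) - 39)*(2 - 2)² = ((5 - 5*½) - 39)*0² = ((5 - 5/2) - 39)*0 = (5/2 - 39)*0 = -73/2*0 = 0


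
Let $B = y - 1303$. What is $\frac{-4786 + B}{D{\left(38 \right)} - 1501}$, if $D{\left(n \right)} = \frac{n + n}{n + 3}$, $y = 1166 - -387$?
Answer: $\frac{185976}{61465} \approx 3.0257$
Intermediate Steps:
$y = 1553$ ($y = 1166 + 387 = 1553$)
$D{\left(n \right)} = \frac{2 n}{3 + n}$
$B = 250$ ($B = 1553 - 1303 = 250$)
$\frac{-4786 + B}{D{\left(38 \right)} - 1501} = \frac{-4786 + 250}{2 \cdot 38 \frac{1}{3 + 38} - 1501} = - \frac{4536}{2 \cdot 38 \cdot \frac{1}{41} - 1501} = - \frac{4536}{\frac{76}{41} - 1501} = - \frac{4536}{- \frac{61465}{41}} = \left(-4536\right) \left(- \frac{41}{61465}\right) = \frac{185976}{61465}$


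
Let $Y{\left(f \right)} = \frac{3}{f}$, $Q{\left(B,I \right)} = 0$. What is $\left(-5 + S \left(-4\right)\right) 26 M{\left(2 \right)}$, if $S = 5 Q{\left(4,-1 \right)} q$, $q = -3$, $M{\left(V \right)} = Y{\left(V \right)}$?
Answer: $-195$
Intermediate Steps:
$M{\left(V \right)} = \frac{3}{V}$
$S = 0$ ($S = 5 \cdot 0 \left(-3\right) = 0 \left(-3\right) = 0$)
$\left(-5 + S \left(-4\right)\right) 26 M{\left(2 \right)} = \left(-5 + 0 \left(-4\right)\right) 26 \cdot \frac{3}{2} = \left(-5 + 0\right) 26 \cdot 3 \cdot \frac{1}{2} = \left(-5\right) 26 \cdot \frac{3}{2} = \left(-130\right) \frac{3}{2} = -195$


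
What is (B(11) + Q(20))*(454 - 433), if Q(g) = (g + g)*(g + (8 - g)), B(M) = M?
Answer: 6951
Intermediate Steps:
Q(g) = 16*g (Q(g) = (2*g)*8 = 16*g)
(B(11) + Q(20))*(454 - 433) = (11 + 16*20)*(454 - 433) = (11 + 320)*21 = 331*21 = 6951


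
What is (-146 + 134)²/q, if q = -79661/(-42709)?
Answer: 6150096/79661 ≈ 77.203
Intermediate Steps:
q = 79661/42709 (q = -79661*(-1/42709) = 79661/42709 ≈ 1.8652)
(-146 + 134)²/q = (-146 + 134)²/(79661/42709) = (-12)²*(42709/79661) = 144*(42709/79661) = 6150096/79661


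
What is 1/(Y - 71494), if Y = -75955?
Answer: -1/147449 ≈ -6.7820e-6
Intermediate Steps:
1/(Y - 71494) = 1/(-75955 - 71494) = 1/(-147449) = -1/147449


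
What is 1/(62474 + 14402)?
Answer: 1/76876 ≈ 1.3008e-5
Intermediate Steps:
1/(62474 + 14402) = 1/76876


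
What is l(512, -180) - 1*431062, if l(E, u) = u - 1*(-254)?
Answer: -430988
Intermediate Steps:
l(E, u) = 254 + u (l(E, u) = u + 254 = 254 + u)
l(512, -180) - 1*431062 = (254 - 180) - 1*431062 = 74 - 431062 = -430988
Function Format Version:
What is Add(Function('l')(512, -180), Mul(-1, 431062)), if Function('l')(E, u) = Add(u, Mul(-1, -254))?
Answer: -430988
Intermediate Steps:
Function('l')(E, u) = Add(254, u) (Function('l')(E, u) = Add(u, 254) = Add(254, u))
Add(Function('l')(512, -180), Mul(-1, 431062)) = Add(Add(254, -180), Mul(-1, 431062)) = Add(74, -431062) = -430988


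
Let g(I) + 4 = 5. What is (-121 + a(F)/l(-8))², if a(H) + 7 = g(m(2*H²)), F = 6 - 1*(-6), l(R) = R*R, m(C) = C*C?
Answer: 15015625/1024 ≈ 14664.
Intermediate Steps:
m(C) = C²
l(R) = R²
F = 12 (F = 6 + 6 = 12)
g(I) = 1 (g(I) = -4 + 5 = 1)
a(H) = -6 (a(H) = -7 + 1 = -6)
(-121 + a(F)/l(-8))² = (-121 - 6/((-8)²))² = (-121 - 6/64)² = (-121 - 6*1/64)² = (-121 - 3/32)² = (-3875/32)² = 15015625/1024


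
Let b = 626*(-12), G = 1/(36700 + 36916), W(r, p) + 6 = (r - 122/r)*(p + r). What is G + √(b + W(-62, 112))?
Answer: 1/73616 + 2*I*√2527337/31 ≈ 1.3584e-5 + 102.57*I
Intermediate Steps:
W(r, p) = -6 + (p + r)*(r - 122/r) (W(r, p) = -6 + (r - 122/r)*(p + r) = -6 + (p + r)*(r - 122/r))
G = 1/73616 ≈ 1.3584e-5
b = -7512
G + √(b + W(-62, 112)) = 1/73616 + √(-7512 + (-128 + (-62)² + 112*(-62) - 122*112/(-62))) = 1/73616 + √(-7512 + (-128 + 3844 - 6944 - 122*112*(-1/62))) = 1/73616 + √(-7512 + (-128 + 3844 - 6944 + 6832/31)) = 1/73616 + √(-7512 - 93236/31) = 1/73616 + √(-326108/31) = 1/73616 + 2*I*√2527337/31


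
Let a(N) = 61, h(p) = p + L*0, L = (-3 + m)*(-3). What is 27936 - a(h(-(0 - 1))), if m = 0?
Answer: 27875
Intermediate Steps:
L = 9 (L = (-3 + 0)*(-3) = -3*(-3) = 9)
h(p) = p (h(p) = p + 9*0 = p + 0 = p)
27936 - a(h(-(0 - 1))) = 27936 - 1*61 = 27936 - 61 = 27875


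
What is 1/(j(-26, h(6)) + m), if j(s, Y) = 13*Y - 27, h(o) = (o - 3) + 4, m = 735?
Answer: 1/799 ≈ 0.0012516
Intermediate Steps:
h(o) = 1 + o (h(o) = (-3 + o) + 4 = 1 + o)
j(s, Y) = -27 + 13*Y
1/(j(-26, h(6)) + m) = 1/((-27 + 13*(1 + 6)) + 735) = 1/((-27 + 13*7) + 735) = 1/((-27 + 91) + 735) = 1/(64 + 735) = 1/799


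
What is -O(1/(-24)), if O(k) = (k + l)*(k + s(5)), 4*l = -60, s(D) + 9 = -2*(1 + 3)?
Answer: -147649/576 ≈ -256.33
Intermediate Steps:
s(D) = -17 (s(D) = -9 - 2*(1 + 3) = -9 - 2*4 = -9 - 8 = -17)
l = -15 (l = (¼)*(-60) = -15)
O(k) = (-17 + k)*(-15 + k) (O(k) = (k - 15)*(k - 17) = (-15 + k)*(-17 + k) = (-17 + k)*(-15 + k))
-O(1/(-24)) = -(255 + (1/(-24))² - 32/(-24)) = -(255 + (-1/24)² - 32*(-1/24)) = -(255 + 1/576 + 4/3) = -1*147649/576 = -147649/576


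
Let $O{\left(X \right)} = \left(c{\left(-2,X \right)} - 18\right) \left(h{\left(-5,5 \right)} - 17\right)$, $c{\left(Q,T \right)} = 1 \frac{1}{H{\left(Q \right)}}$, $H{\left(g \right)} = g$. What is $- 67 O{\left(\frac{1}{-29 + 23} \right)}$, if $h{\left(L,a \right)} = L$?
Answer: $-27269$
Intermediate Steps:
$c{\left(Q,T \right)} = \frac{1}{Q}$ ($c{\left(Q,T \right)} = 1 \frac{1}{Q} = \frac{1}{Q}$)
$O{\left(X \right)} = 407$ ($O{\left(X \right)} = \left(\frac{1}{-2} - 18\right) \left(-5 - 17\right) = \left(- \frac{1}{2} - 18\right) \left(-22\right) = \left(- \frac{37}{2}\right) \left(-22\right) = 407$)
$- 67 O{\left(\frac{1}{-29 + 23} \right)} = \left(-67\right) 407 = -27269$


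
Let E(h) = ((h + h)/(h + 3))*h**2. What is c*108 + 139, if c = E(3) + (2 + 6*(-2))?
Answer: 31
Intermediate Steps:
E(h) = 2*h**3/(3 + h) (E(h) = ((2*h)/(3 + h))*h**2 = (2*h/(3 + h))*h**2 = 2*h**3/(3 + h))
c = -1 (c = 2*3**3/(3 + 3) + (2 + 6*(-2)) = 2*27/6 + (2 - 12) = 2*27*(1/6) - 10 = 9 - 10 = -1)
c*108 + 139 = -1*108 + 139 = -108 + 139 = 31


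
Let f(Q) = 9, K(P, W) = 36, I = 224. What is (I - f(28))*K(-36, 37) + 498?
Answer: 8238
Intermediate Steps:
(I - f(28))*K(-36, 37) + 498 = (224 - 1*9)*36 + 498 = (224 - 9)*36 + 498 = 215*36 + 498 = 7740 + 498 = 8238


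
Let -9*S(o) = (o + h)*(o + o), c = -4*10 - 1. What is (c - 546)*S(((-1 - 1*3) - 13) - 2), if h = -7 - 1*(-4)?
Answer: 490732/9 ≈ 54526.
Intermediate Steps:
h = -3 (h = -7 + 4 = -3)
c = -41 (c = -40 - 1 = -41)
S(o) = -2*o*(-3 + o)/9 (S(o) = -(o - 3)*(o + o)/9 = -(-3 + o)*2*o/9 = -2*o*(-3 + o)/9)
(c - 546)*S(((-1 - 1*3) - 13) - 2) = (-41 - 546)*(2*(((-1 - 1*3) - 13) - 2)*(3 - (((-1 - 1*3) - 13) - 2))/9) = -1174*(((-1 - 3) - 13) - 2)*(3 - (((-1 - 3) - 13) - 2))/9 = -1174*((-4 - 13) - 2)*(3 - ((-4 - 13) - 2))/9 = -1174*(-17 - 2)*(3 - (-17 - 2))/9 = -1174*(-19)*(3 - 1*(-19))/9 = -1174*(-19)*(3 + 19)/9 = -1174*(-19)*22/9 = -587*(-836/9) = 490732/9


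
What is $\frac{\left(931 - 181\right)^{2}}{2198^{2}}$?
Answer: $\frac{140625}{1207801} \approx 0.11643$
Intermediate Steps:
$\frac{\left(931 - 181\right)^{2}}{2198^{2}} = \frac{750^{2}}{4831204} = 562500 \cdot \frac{1}{4831204} = \frac{140625}{1207801}$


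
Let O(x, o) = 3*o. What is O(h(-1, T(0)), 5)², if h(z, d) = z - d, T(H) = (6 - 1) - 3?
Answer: 225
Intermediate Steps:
T(H) = 2 (T(H) = 5 - 3 = 2)
O(h(-1, T(0)), 5)² = (3*5)² = 15² = 225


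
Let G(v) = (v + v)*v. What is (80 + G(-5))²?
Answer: 16900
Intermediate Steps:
G(v) = 2*v² (G(v) = (2*v)*v = 2*v²)
(80 + G(-5))² = (80 + 2*(-5)²)² = (80 + 2*25)² = (80 + 50)² = 130² = 16900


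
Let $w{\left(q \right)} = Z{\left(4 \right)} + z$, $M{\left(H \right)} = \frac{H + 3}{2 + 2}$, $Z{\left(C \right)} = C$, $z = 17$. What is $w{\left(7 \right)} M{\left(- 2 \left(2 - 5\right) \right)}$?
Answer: $\frac{189}{4} \approx 47.25$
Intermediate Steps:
$M{\left(H \right)} = \frac{3}{4} + \frac{H}{4}$ ($M{\left(H \right)} = \frac{3 + H}{4} = \left(3 + H\right) \frac{1}{4} = \frac{3}{4} + \frac{H}{4}$)
$w{\left(q \right)} = 21$ ($w{\left(q \right)} = 4 + 17 = 21$)
$w{\left(7 \right)} M{\left(- 2 \left(2 - 5\right) \right)} = 21 \left(\frac{3}{4} + \frac{\left(-2\right) \left(2 - 5\right)}{4}\right) = 21 \left(\frac{3}{4} + \frac{\left(-2\right) \left(-3\right)}{4}\right) = 21 \left(\frac{3}{4} + \frac{1}{4} \cdot 6\right) = 21 \left(\frac{3}{4} + \frac{3}{2}\right) = 21 \cdot \frac{9}{4} = \frac{189}{4}$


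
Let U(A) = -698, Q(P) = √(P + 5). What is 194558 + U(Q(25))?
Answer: 193860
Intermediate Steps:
Q(P) = √(5 + P)
194558 + U(Q(25)) = 194558 - 698 = 193860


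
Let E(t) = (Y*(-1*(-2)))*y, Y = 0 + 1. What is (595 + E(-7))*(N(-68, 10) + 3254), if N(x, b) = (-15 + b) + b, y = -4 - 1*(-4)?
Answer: 1939105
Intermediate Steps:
y = 0 (y = -4 + 4 = 0)
Y = 1
N(x, b) = -15 + 2*b
E(t) = 0 (E(t) = (1*(-1*(-2)))*0 = (1*2)*0 = 2*0 = 0)
(595 + E(-7))*(N(-68, 10) + 3254) = (595 + 0)*((-15 + 2*10) + 3254) = 595*((-15 + 20) + 3254) = 595*(5 + 3254) = 595*3259 = 1939105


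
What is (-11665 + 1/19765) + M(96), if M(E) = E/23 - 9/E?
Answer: -169631866569/14547040 ≈ -11661.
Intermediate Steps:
M(E) = -9/E + E/23 (M(E) = E*(1/23) - 9/E = E/23 - 9/E = -9/E + E/23)
(-11665 + 1/19765) + M(96) = (-11665 + 1/19765) + (-9/96 + (1/23)*96) = (-11665 + 1/19765) + (-9*1/96 + 96/23) = -230558724/19765 + (-3/32 + 96/23) = -230558724/19765 + 3003/736 = -169631866569/14547040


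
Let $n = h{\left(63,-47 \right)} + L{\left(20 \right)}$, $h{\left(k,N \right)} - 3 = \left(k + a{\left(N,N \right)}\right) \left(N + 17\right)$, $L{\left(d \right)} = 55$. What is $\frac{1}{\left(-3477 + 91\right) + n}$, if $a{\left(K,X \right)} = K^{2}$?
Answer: $- \frac{1}{71488} \approx -1.3988 \cdot 10^{-5}$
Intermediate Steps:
$h{\left(k,N \right)} = 3 + \left(17 + N\right) \left(k + N^{2}\right)$ ($h{\left(k,N \right)} = 3 + \left(k + N^{2}\right) \left(N + 17\right) = 3 + \left(k + N^{2}\right) \left(17 + N\right) = 3 + \left(17 + N\right) \left(k + N^{2}\right)$)
$n = -68102$ ($n = \left(3 + \left(-47\right)^{3} + 17 \cdot 63 + 17 \left(-47\right)^{2} - 2961\right) + 55 = \left(3 - 103823 + 1071 + 17 \cdot 2209 - 2961\right) + 55 = \left(3 - 103823 + 1071 + 37553 - 2961\right) + 55 = -68157 + 55 = -68102$)
$\frac{1}{\left(-3477 + 91\right) + n} = \frac{1}{\left(-3477 + 91\right) - 68102} = \frac{1}{-3386 - 68102} = \frac{1}{-71488} = - \frac{1}{71488}$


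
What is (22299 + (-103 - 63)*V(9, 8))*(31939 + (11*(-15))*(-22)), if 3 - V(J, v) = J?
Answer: 828579855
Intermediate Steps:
V(J, v) = 3 - J
(22299 + (-103 - 63)*V(9, 8))*(31939 + (11*(-15))*(-22)) = (22299 + (-103 - 63)*(3 - 1*9))*(31939 + (11*(-15))*(-22)) = (22299 - 166*(3 - 9))*(31939 - 165*(-22)) = (22299 - 166*(-6))*(31939 + 3630) = (22299 + 996)*35569 = 23295*35569 = 828579855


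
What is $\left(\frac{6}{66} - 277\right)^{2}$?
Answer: $\frac{9278116}{121} \approx 76679.0$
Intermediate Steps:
$\left(\frac{6}{66} - 277\right)^{2} = \left(6 \cdot \frac{1}{66} - 277\right)^{2} = \left(\frac{1}{11} - 277\right)^{2} = \left(- \frac{3046}{11}\right)^{2} = \frac{9278116}{121}$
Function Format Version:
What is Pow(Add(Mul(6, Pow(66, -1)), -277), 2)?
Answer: Rational(9278116, 121) ≈ 76679.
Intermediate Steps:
Pow(Add(Mul(6, Pow(66, -1)), -277), 2) = Pow(Add(Mul(6, Rational(1, 66)), -277), 2) = Pow(Add(Rational(1, 11), -277), 2) = Pow(Rational(-3046, 11), 2) = Rational(9278116, 121)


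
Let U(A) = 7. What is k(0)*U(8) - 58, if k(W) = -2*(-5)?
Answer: 12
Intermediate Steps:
k(W) = 10
k(0)*U(8) - 58 = 10*7 - 58 = 70 - 58 = 12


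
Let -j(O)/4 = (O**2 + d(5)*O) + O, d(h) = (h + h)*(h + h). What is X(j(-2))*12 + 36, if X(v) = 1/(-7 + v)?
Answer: 28272/785 ≈ 36.015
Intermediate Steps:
d(h) = 4*h**2 (d(h) = (2*h)*(2*h) = 4*h**2)
j(O) = -404*O - 4*O**2 (j(O) = -4*((O**2 + (4*5**2)*O) + O) = -4*((O**2 + (4*25)*O) + O) = -4*((O**2 + 100*O) + O) = -4*(O**2 + 101*O) = -404*O - 4*O**2)
X(j(-2))*12 + 36 = 12/(-7 - 4*(-2)*(101 - 2)) + 36 = 12/(-7 - 4*(-2)*99) + 36 = 12/(-7 + 792) + 36 = 12/785 + 36 = 28272/785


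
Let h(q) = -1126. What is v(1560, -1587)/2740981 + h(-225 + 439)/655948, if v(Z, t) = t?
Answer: -2063667041/898970502494 ≈ -0.0022956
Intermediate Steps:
v(1560, -1587)/2740981 + h(-225 + 439)/655948 = -1587/2740981 - 1126/655948 = -1587*1/2740981 - 1126*1/655948 = -1587/2740981 - 563/327974 = -2063667041/898970502494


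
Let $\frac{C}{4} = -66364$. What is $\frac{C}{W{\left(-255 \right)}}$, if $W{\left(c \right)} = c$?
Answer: $\frac{265456}{255} \approx 1041.0$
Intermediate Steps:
$C = -265456$ ($C = 4 \left(-66364\right) = -265456$)
$\frac{C}{W{\left(-255 \right)}} = - \frac{265456}{-255} = \left(-265456\right) \left(- \frac{1}{255}\right) = \frac{265456}{255}$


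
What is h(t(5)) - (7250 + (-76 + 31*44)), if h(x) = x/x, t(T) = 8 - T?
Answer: -8537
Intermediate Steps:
h(x) = 1
h(t(5)) - (7250 + (-76 + 31*44)) = 1 - (7250 + (-76 + 31*44)) = 1 - (7250 + (-76 + 1364)) = 1 - (7250 + 1288) = 1 - 1*8538 = 1 - 8538 = -8537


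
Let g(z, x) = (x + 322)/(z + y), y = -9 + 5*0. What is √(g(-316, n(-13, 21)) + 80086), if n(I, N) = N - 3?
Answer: √338358930/65 ≈ 282.99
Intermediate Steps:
n(I, N) = -3 + N
y = -9 (y = -9 + 0 = -9)
g(z, x) = (322 + x)/(-9 + z) (g(z, x) = (x + 322)/(z - 9) = (322 + x)/(-9 + z))
√(g(-316, n(-13, 21)) + 80086) = √((322 + (-3 + 21))/(-9 - 316) + 80086) = √((322 + 18)/(-325) + 80086) = √(-1/325*340 + 80086) = √(-68/65 + 80086) = √(5205522/65) = √338358930/65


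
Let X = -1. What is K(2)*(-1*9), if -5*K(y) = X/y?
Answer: -9/10 ≈ -0.90000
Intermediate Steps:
K(y) = 1/(5*y) (K(y) = -(-1)/(5*y) = 1/(5*y))
K(2)*(-1*9) = ((⅕)/2)*(-1*9) = ((⅕)*(½))*(-9) = (⅒)*(-9) = -9/10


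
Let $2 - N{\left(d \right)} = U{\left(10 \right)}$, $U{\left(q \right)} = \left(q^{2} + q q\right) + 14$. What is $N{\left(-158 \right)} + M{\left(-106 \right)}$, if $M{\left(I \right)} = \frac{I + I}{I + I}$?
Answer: $-211$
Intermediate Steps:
$M{\left(I \right)} = 1$ ($M{\left(I \right)} = \frac{2 I}{2 I} = 2 I \frac{1}{2 I} = 1$)
$U{\left(q \right)} = 14 + 2 q^{2}$ ($U{\left(q \right)} = \left(q^{2} + q^{2}\right) + 14 = 2 q^{2} + 14 = 14 + 2 q^{2}$)
$N{\left(d \right)} = -212$ ($N{\left(d \right)} = 2 - \left(14 + 2 \cdot 10^{2}\right) = 2 - \left(14 + 2 \cdot 100\right) = 2 - \left(14 + 200\right) = 2 - 214 = -212$)
$N{\left(-158 \right)} + M{\left(-106 \right)} = -212 + 1 = -211$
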